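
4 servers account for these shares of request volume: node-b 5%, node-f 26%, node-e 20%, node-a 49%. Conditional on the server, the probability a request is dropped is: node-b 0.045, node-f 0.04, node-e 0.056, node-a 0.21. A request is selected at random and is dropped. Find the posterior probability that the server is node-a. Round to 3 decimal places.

Prior × likelihood for each hypothesis:
  node-b: 0.05 × 0.045 = 0.00225
  node-f: 0.26 × 0.04 = 0.0104
  node-e: 0.2 × 0.056 = 0.0112
  node-a: 0.49 × 0.21 = 0.1029
Sum = 0.12675.
P(node-a | evidence) = 0.1029 / 0.12675 ≈ 0.812.

0.812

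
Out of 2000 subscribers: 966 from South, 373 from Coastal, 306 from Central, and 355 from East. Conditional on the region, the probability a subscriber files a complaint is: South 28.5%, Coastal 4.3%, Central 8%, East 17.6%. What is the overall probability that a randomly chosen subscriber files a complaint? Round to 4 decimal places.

0.1892

Compute prior × likelihood for every hypothesis:
  South: 0.483 × 0.285 = 0.137655
  Coastal: 0.1865 × 0.043 = 0.0080195
  Central: 0.153 × 0.08 = 0.01224
  East: 0.1775 × 0.176 = 0.03124
P(complaint) = 0.137655 + 0.0080195 + 0.01224 + 0.03124 = 0.1891545 → 0.1892.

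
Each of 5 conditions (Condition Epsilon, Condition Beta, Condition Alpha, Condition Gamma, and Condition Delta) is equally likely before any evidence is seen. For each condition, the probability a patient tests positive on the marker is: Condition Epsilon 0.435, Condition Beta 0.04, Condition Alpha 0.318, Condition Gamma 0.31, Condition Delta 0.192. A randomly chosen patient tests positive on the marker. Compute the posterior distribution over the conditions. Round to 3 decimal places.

Condition Epsilon 0.336, Condition Beta 0.031, Condition Alpha 0.246, Condition Gamma 0.239, Condition Delta 0.148

With a uniform prior (1/5 each), posterior ∝ likelihood:
  Condition Epsilon: 0.435
  Condition Beta: 0.04
  Condition Alpha: 0.318
  Condition Gamma: 0.31
  Condition Delta: 0.192
Total = 1.295.
P(Condition Epsilon | marker-positive) = 0.435/1.295 ≈ 0.336
P(Condition Beta | marker-positive) = 0.04/1.295 ≈ 0.031
P(Condition Alpha | marker-positive) = 0.318/1.295 ≈ 0.246
P(Condition Gamma | marker-positive) = 0.31/1.295 ≈ 0.239
P(Condition Delta | marker-positive) = 0.192/1.295 ≈ 0.148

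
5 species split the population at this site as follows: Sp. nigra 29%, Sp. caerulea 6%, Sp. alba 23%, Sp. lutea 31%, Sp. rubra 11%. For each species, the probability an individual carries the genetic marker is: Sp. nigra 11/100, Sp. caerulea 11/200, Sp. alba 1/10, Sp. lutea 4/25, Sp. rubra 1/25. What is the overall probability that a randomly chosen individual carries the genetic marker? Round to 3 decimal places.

0.112

Compute prior × likelihood for every hypothesis:
  Sp. nigra: 0.29 × 0.11 = 0.0319
  Sp. caerulea: 0.06 × 0.055 = 0.0033
  Sp. alba: 0.23 × 0.1 = 0.023
  Sp. lutea: 0.31 × 0.16 = 0.0496
  Sp. rubra: 0.11 × 0.04 = 0.0044
P(marker) = 0.0319 + 0.0033 + 0.023 + 0.0496 + 0.0044 = 0.1122 → 0.112.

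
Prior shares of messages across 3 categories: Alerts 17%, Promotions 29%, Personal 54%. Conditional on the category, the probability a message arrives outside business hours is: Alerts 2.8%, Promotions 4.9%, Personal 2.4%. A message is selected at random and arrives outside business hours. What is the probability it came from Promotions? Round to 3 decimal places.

Unnormalized posteriors (prior × likelihood):
  Alerts: 0.17 × 0.028 = 0.00476
  Promotions: 0.29 × 0.049 = 0.01421
  Personal: 0.54 × 0.024 = 0.01296
Sum = 0.03193.
P(Promotions | evidence) = 0.01421 / 0.03193 ≈ 0.445.

0.445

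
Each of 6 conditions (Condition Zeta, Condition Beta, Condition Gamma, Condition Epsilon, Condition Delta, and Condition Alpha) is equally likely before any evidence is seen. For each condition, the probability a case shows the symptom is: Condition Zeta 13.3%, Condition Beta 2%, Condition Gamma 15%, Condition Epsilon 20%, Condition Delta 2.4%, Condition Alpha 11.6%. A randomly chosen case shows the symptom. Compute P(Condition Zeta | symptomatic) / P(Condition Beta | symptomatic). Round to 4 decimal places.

Since the prior is uniform, the posterior is proportional to the likelihood:
  Condition Zeta: 0.133
  Condition Beta: 0.02
  Condition Gamma: 0.15
  Condition Epsilon: 0.2
  Condition Delta: 0.024
  Condition Alpha: 0.116
Normalizing constant = 0.643.
The ratio is 0.133 / 0.02 (the normalizer cancels) = 6.6500.

6.6500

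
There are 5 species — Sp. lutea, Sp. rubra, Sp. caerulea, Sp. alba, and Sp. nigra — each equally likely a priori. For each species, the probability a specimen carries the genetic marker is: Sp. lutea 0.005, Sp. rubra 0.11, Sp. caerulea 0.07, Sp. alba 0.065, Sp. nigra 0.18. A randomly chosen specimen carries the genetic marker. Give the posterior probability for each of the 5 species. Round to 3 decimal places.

Sp. lutea 0.012, Sp. rubra 0.256, Sp. caerulea 0.163, Sp. alba 0.151, Sp. nigra 0.419

With a uniform prior (1/5 each), posterior ∝ likelihood:
  Sp. lutea: 0.005
  Sp. rubra: 0.11
  Sp. caerulea: 0.07
  Sp. alba: 0.065
  Sp. nigra: 0.18
Sum = 0.43.
P(Sp. lutea | marker) = 0.005/0.43 ≈ 0.012
P(Sp. rubra | marker) = 0.11/0.43 ≈ 0.256
P(Sp. caerulea | marker) = 0.07/0.43 ≈ 0.163
P(Sp. alba | marker) = 0.065/0.43 ≈ 0.151
P(Sp. nigra | marker) = 0.18/0.43 ≈ 0.419
(Check: 0.012+0.256+0.163+0.151+0.419 = 1.001.)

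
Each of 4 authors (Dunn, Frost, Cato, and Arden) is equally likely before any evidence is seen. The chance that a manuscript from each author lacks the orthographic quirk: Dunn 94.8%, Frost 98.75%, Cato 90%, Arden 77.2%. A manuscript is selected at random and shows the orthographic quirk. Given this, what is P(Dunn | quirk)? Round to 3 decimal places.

Taking complements, P(quirk | each) = Dunn 0.052, Frost 0.0125, Cato 0.1, Arden 0.228.
With a uniform prior (1/4 each), posterior ∝ likelihood:
  Dunn: 0.052
  Frost: 0.0125
  Cato: 0.1
  Arden: 0.228
Total = 0.3925.
P(Dunn | evidence) = 0.052 / 0.3925 ≈ 0.132.

0.132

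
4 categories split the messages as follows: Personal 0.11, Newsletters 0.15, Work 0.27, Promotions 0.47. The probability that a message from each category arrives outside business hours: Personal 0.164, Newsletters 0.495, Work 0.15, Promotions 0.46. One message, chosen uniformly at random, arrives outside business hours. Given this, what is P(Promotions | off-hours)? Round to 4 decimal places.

Prior × likelihood for each hypothesis:
  Personal: 0.11 × 0.164 = 0.01804
  Newsletters: 0.15 × 0.495 = 0.07425
  Work: 0.27 × 0.15 = 0.0405
  Promotions: 0.47 × 0.46 = 0.2162
Normalizing constant = 0.34899.
P(Promotions | evidence) = 0.2162 / 0.34899 ≈ 0.6195.

0.6195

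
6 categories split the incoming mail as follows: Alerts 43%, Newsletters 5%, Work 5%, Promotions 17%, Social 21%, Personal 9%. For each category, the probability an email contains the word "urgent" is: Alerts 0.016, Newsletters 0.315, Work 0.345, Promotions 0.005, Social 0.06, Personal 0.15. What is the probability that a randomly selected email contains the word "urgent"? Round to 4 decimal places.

Prior × likelihood for each hypothesis:
  Alerts: 0.43 × 0.016 = 0.00688
  Newsletters: 0.05 × 0.315 = 0.01575
  Work: 0.05 × 0.345 = 0.01725
  Promotions: 0.17 × 0.005 = 0.00085
  Social: 0.21 × 0.06 = 0.0126
  Personal: 0.09 × 0.15 = 0.0135
P(urgent-flag) = 0.00688 + 0.01575 + 0.01725 + 0.00085 + 0.0126 + 0.0135 = 0.06683 → 0.0668.

0.0668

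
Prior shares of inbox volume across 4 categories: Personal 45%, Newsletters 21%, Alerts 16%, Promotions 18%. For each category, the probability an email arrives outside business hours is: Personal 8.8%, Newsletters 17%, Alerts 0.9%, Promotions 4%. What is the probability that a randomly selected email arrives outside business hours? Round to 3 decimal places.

0.084

By Bayes' rule, posterior ∝ prior × likelihood:
  Personal: 0.45 × 0.088 = 0.0396
  Newsletters: 0.21 × 0.17 = 0.0357
  Alerts: 0.16 × 0.009 = 0.00144
  Promotions: 0.18 × 0.04 = 0.0072
P(off-hours) = 0.0396 + 0.0357 + 0.00144 + 0.0072 = 0.08394 → 0.084.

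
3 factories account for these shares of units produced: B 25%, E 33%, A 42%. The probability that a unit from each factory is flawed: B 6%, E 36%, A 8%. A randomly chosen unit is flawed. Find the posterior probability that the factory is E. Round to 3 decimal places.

Prior × likelihood for each hypothesis:
  B: 0.25 × 0.06 = 0.015
  E: 0.33 × 0.36 = 0.1188
  A: 0.42 × 0.08 = 0.0336
Sum = 0.1674.
P(E | evidence) = 0.1188 / 0.1674 ≈ 0.710.

0.710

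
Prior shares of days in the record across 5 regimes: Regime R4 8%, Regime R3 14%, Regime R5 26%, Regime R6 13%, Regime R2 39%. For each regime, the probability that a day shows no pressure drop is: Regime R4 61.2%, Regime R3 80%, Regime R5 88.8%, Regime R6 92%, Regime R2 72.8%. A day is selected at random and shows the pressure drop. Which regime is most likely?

Taking complements, P(drop | each) = Regime R4 0.388, Regime R3 0.2, Regime R5 0.112, Regime R6 0.08, Regime R2 0.272.
By Bayes' rule, posterior ∝ prior × likelihood:
  Regime R4: 0.08 × 0.388 = 0.03104
  Regime R3: 0.14 × 0.2 = 0.028
  Regime R5: 0.26 × 0.112 = 0.02912
  Regime R6: 0.13 × 0.08 = 0.0104
  Regime R2: 0.39 × 0.272 = 0.10608
Sum = 0.20464.
Largest term belongs to Regime R2, so Regime R2 is most probable.

Regime R2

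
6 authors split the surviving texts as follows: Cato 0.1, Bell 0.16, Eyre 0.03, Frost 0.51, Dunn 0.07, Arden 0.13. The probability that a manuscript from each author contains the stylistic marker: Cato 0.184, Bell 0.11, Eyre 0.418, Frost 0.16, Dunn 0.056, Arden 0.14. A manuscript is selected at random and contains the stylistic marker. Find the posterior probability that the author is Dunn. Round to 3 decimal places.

0.026

Unnormalized posteriors (prior × likelihood):
  Cato: 0.1 × 0.184 = 0.0184
  Bell: 0.16 × 0.11 = 0.0176
  Eyre: 0.03 × 0.418 = 0.01254
  Frost: 0.51 × 0.16 = 0.0816
  Dunn: 0.07 × 0.056 = 0.00392
  Arden: 0.13 × 0.14 = 0.0182
Sum = 0.15226.
P(Dunn | evidence) = 0.00392 / 0.15226 ≈ 0.026.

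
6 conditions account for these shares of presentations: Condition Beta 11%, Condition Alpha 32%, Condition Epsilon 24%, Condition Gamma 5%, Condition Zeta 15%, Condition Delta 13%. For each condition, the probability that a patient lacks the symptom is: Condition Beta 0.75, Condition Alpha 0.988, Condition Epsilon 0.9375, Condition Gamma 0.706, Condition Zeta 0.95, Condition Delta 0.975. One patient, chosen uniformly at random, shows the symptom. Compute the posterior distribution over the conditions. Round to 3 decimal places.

Taking complements, P(symptomatic | each) = Condition Beta 0.25, Condition Alpha 0.012, Condition Epsilon 0.0625, Condition Gamma 0.294, Condition Zeta 0.05, Condition Delta 0.025.
By Bayes' rule, posterior ∝ prior × likelihood:
  Condition Beta: 0.11 × 0.25 = 0.0275
  Condition Alpha: 0.32 × 0.012 = 0.00384
  Condition Epsilon: 0.24 × 0.0625 = 0.015
  Condition Gamma: 0.05 × 0.294 = 0.0147
  Condition Zeta: 0.15 × 0.05 = 0.0075
  Condition Delta: 0.13 × 0.025 = 0.00325
Total = 0.07179.
P(Condition Beta | symptomatic) = 0.0275/0.07179 ≈ 0.383
P(Condition Alpha | symptomatic) = 0.00384/0.07179 ≈ 0.053
P(Condition Epsilon | symptomatic) = 0.015/0.07179 ≈ 0.209
P(Condition Gamma | symptomatic) = 0.0147/0.07179 ≈ 0.205
P(Condition Zeta | symptomatic) = 0.0075/0.07179 ≈ 0.104
P(Condition Delta | symptomatic) = 0.00325/0.07179 ≈ 0.045
(Check: 0.383+0.053+0.209+0.205+0.104+0.045 = 0.999.)

Condition Beta 0.383, Condition Alpha 0.053, Condition Epsilon 0.209, Condition Gamma 0.205, Condition Zeta 0.104, Condition Delta 0.045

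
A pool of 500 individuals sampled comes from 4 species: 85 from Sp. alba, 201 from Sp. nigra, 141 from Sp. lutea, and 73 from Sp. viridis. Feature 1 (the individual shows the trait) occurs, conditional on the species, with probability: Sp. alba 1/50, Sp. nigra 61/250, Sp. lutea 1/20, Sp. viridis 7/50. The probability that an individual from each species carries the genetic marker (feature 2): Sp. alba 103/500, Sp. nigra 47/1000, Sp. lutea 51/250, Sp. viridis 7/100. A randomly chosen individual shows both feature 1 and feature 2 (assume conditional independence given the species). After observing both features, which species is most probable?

Sp. nigra

By Bayes' rule, posterior ∝ prior × likelihood:
  Sp. alba: 0.17 × 0.02 × 0.206 = 0.0007004
  Sp. nigra: 0.402 × 0.244 × 0.047 = 0.004610136
  Sp. lutea: 0.282 × 0.05 × 0.204 = 0.0028764
  Sp. viridis: 0.146 × 0.14 × 0.07 = 0.0014308
Sum = 0.009617736.
Largest term belongs to Sp. nigra, so Sp. nigra is most probable.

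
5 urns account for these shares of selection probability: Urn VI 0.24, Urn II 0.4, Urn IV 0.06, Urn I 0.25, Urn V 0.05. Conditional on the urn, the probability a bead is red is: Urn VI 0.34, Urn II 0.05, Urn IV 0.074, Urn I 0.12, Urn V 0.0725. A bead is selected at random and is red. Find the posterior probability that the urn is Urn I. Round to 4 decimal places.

0.2148

Prior × likelihood for each hypothesis:
  Urn VI: 0.24 × 0.34 = 0.0816
  Urn II: 0.4 × 0.05 = 0.02
  Urn IV: 0.06 × 0.074 = 0.00444
  Urn I: 0.25 × 0.12 = 0.03
  Urn V: 0.05 × 0.0725 = 0.003625
Total = 0.139665.
P(Urn I | evidence) = 0.03 / 0.139665 ≈ 0.2148.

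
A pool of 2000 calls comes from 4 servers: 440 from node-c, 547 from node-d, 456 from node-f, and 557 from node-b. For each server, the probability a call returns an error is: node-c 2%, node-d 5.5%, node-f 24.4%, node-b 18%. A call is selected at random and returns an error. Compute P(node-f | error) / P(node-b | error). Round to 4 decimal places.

1.1098

Unnormalized posteriors (prior × likelihood):
  node-c: 0.22 × 0.02 = 0.0044
  node-d: 0.2735 × 0.055 = 0.0150425
  node-f: 0.228 × 0.244 = 0.055632
  node-b: 0.2785 × 0.18 = 0.05013
Total = 0.1252045.
The ratio is 0.055632 / 0.05013 (the normalizer cancels) = 1.1098.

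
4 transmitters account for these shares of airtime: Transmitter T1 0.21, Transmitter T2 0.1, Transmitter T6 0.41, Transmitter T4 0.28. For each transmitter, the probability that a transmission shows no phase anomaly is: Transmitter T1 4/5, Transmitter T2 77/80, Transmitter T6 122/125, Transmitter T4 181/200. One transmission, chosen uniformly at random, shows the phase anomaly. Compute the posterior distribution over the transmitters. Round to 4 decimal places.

Transmitter T1 0.5110, Transmitter T2 0.0456, Transmitter T6 0.1197, Transmitter T4 0.3236

Taking complements, P(anomaly | each) = Transmitter T1 0.2, Transmitter T2 0.0375, Transmitter T6 0.024, Transmitter T4 0.095.
Prior × likelihood for each hypothesis:
  Transmitter T1: 0.21 × 0.2 = 0.042
  Transmitter T2: 0.1 × 0.0375 = 0.00375
  Transmitter T6: 0.41 × 0.024 = 0.00984
  Transmitter T4: 0.28 × 0.095 = 0.0266
Sum = 0.08219.
P(Transmitter T1 | anomaly) = 0.042/0.08219 ≈ 0.5110
P(Transmitter T2 | anomaly) = 0.00375/0.08219 ≈ 0.0456
P(Transmitter T6 | anomaly) = 0.00984/0.08219 ≈ 0.1197
P(Transmitter T4 | anomaly) = 0.0266/0.08219 ≈ 0.3236
(Check: 0.5110+0.0456+0.1197+0.3236 = 0.9999.)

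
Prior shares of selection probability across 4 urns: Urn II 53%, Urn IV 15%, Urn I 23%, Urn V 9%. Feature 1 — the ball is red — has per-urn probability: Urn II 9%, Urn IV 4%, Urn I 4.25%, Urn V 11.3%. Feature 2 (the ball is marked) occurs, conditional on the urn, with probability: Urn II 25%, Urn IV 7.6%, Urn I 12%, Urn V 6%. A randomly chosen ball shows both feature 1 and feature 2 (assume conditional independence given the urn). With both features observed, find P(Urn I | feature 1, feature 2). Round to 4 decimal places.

0.0828

Compute prior × likelihood for every hypothesis:
  Urn II: 0.53 × 0.09 × 0.25 = 0.011925
  Urn IV: 0.15 × 0.04 × 0.076 = 0.000456
  Urn I: 0.23 × 0.0425 × 0.12 = 0.001173
  Urn V: 0.09 × 0.113 × 0.06 = 0.0006102
Normalizing constant = 0.0141642.
P(Urn I | evidence) = 0.001173 / 0.0141642 ≈ 0.0828.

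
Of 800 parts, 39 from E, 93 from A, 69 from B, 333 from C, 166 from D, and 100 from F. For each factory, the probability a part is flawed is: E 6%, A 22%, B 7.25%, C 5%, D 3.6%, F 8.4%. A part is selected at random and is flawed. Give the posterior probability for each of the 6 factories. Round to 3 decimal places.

E 0.040, A 0.348, B 0.085, C 0.283, D 0.102, F 0.143

Compute prior × likelihood for every hypothesis:
  E: 0.04875 × 0.06 = 0.002925
  A: 0.11625 × 0.22 = 0.025575
  B: 0.08625 × 0.0725 = 0.006253125
  C: 0.41625 × 0.05 = 0.0208125
  D: 0.2075 × 0.036 = 0.00747
  F: 0.125 × 0.084 = 0.0105
Normalizing constant = 0.073535625.
P(E | flawed) = 0.002925/0.073535625 ≈ 0.040
P(A | flawed) = 0.025575/0.073535625 ≈ 0.348
P(B | flawed) = 0.006253125/0.073535625 ≈ 0.085
P(C | flawed) = 0.0208125/0.073535625 ≈ 0.283
P(D | flawed) = 0.00747/0.073535625 ≈ 0.102
P(F | flawed) = 0.0105/0.073535625 ≈ 0.143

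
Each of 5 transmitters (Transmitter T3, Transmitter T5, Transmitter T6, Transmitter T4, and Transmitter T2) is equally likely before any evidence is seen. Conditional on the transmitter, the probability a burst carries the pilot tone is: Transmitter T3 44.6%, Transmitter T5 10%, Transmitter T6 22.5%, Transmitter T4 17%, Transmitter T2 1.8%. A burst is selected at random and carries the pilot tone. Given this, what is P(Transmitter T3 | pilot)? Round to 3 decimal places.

0.465

Since the prior is uniform, the posterior is proportional to the likelihood:
  Transmitter T3: 0.446
  Transmitter T5: 0.1
  Transmitter T6: 0.225
  Transmitter T4: 0.17
  Transmitter T2: 0.018
Total = 0.959.
P(Transmitter T3 | evidence) = 0.446 / 0.959 ≈ 0.465.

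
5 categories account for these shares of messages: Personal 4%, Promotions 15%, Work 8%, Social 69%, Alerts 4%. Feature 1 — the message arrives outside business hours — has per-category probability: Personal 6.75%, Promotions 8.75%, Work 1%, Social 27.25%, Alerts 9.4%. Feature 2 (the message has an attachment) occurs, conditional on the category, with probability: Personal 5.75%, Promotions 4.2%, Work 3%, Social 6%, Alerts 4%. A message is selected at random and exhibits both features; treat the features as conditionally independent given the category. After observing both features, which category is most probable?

Compute prior × likelihood for every hypothesis:
  Personal: 0.04 × 0.0675 × 0.0575 = 0.00015525
  Promotions: 0.15 × 0.0875 × 0.042 = 0.00055125
  Work: 0.08 × 0.01 × 0.03 = 0.000024
  Social: 0.69 × 0.2725 × 0.06 = 0.0112815
  Alerts: 0.04 × 0.094 × 0.04 = 0.0001504
Total = 0.0121624.
Largest term belongs to Social, so Social is most probable.

Social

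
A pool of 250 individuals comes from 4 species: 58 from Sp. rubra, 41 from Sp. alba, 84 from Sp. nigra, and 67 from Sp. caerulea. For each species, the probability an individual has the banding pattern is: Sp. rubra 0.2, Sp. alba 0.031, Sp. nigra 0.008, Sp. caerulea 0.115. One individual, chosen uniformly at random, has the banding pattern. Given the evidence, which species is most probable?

By Bayes' rule, posterior ∝ prior × likelihood:
  Sp. rubra: 0.232 × 0.2 = 0.0464
  Sp. alba: 0.164 × 0.031 = 0.005084
  Sp. nigra: 0.336 × 0.008 = 0.002688
  Sp. caerulea: 0.268 × 0.115 = 0.03082
Normalizing constant = 0.084992.
Largest term belongs to Sp. rubra, so Sp. rubra is most probable.

Sp. rubra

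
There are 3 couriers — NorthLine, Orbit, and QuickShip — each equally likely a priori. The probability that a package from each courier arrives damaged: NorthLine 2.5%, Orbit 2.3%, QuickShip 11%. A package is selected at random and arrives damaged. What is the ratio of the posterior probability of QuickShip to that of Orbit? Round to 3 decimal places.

Since the prior is uniform, the posterior is proportional to the likelihood:
  NorthLine: 0.025
  Orbit: 0.023
  QuickShip: 0.11
Normalizing constant = 0.158.
The ratio is 0.11 / 0.023 (the normalizer cancels) = 4.783.

4.783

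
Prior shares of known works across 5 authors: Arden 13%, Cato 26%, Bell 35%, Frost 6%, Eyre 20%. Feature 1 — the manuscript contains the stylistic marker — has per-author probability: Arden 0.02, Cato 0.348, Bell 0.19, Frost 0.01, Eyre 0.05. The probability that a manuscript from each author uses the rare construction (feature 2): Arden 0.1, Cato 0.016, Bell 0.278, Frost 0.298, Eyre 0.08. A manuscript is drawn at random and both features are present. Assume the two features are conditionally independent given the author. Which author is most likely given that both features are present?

Compute prior × likelihood for every hypothesis:
  Arden: 0.13 × 0.02 × 0.1 = 0.00026
  Cato: 0.26 × 0.348 × 0.016 = 0.00144768
  Bell: 0.35 × 0.19 × 0.278 = 0.018487
  Frost: 0.06 × 0.01 × 0.298 = 0.0001788
  Eyre: 0.2 × 0.05 × 0.08 = 0.0008
Sum = 0.02117348.
Largest term belongs to Bell, so Bell is most probable.

Bell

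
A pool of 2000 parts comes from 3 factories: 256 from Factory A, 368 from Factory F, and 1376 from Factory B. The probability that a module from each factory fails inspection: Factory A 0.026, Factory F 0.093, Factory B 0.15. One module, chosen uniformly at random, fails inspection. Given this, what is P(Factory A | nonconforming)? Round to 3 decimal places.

0.027

Compute prior × likelihood for every hypothesis:
  Factory A: 0.128 × 0.026 = 0.003328
  Factory F: 0.184 × 0.093 = 0.017112
  Factory B: 0.688 × 0.15 = 0.1032
Normalizing constant = 0.12364.
P(Factory A | evidence) = 0.003328 / 0.12364 ≈ 0.027.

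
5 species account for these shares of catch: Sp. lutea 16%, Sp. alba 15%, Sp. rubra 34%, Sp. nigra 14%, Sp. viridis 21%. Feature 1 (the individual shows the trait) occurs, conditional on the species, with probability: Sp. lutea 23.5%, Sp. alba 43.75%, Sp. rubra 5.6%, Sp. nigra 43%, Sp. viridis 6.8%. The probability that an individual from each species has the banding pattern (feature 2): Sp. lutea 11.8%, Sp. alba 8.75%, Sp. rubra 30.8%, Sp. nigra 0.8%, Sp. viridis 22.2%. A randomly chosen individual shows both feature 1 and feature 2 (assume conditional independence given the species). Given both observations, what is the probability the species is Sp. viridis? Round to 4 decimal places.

By Bayes' rule, posterior ∝ prior × likelihood:
  Sp. lutea: 0.16 × 0.235 × 0.118 = 0.0044368
  Sp. alba: 0.15 × 0.4375 × 0.0875 = 0.0057421875
  Sp. rubra: 0.34 × 0.056 × 0.308 = 0.00586432
  Sp. nigra: 0.14 × 0.43 × 0.008 = 0.0004816
  Sp. viridis: 0.21 × 0.068 × 0.222 = 0.00317016
Normalizing constant = 0.0196950675.
P(Sp. viridis | evidence) = 0.00317016 / 0.0196950675 ≈ 0.1610.

0.1610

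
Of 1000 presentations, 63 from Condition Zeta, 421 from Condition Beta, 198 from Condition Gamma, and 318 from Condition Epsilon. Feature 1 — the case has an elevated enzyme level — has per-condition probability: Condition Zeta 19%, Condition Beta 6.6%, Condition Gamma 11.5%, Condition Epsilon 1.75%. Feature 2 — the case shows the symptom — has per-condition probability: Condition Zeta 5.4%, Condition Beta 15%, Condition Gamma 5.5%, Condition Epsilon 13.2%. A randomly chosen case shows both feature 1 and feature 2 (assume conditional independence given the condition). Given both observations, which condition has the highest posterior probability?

Condition Beta

Compute prior × likelihood for every hypothesis:
  Condition Zeta: 0.063 × 0.19 × 0.054 = 0.00064638
  Condition Beta: 0.421 × 0.066 × 0.15 = 0.0041679
  Condition Gamma: 0.198 × 0.115 × 0.055 = 0.00125235
  Condition Epsilon: 0.318 × 0.0175 × 0.132 = 0.00073458
Normalizing constant = 0.00680121.
Largest term belongs to Condition Beta, so Condition Beta is most probable.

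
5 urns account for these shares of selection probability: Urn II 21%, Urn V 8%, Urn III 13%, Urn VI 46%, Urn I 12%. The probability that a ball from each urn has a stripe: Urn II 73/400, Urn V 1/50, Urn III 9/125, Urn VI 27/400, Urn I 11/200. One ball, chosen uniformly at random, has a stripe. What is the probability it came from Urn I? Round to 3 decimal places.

Compute prior × likelihood for every hypothesis:
  Urn II: 0.21 × 0.1825 = 0.038325
  Urn V: 0.08 × 0.02 = 0.0016
  Urn III: 0.13 × 0.072 = 0.00936
  Urn VI: 0.46 × 0.0675 = 0.03105
  Urn I: 0.12 × 0.055 = 0.0066
Total = 0.086935.
P(Urn I | evidence) = 0.0066 / 0.086935 ≈ 0.076.

0.076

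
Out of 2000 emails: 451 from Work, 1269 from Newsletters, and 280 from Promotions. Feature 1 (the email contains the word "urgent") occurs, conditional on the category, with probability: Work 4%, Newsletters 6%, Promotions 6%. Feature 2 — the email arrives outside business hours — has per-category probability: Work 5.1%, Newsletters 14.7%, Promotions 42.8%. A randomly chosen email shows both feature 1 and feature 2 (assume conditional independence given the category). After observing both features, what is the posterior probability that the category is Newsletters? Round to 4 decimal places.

0.5798

Compute prior × likelihood for every hypothesis:
  Work: 0.2255 × 0.04 × 0.051 = 0.00046002
  Newsletters: 0.6345 × 0.06 × 0.147 = 0.00559629
  Promotions: 0.14 × 0.06 × 0.428 = 0.0035952
Normalizing constant = 0.00965151.
P(Newsletters | evidence) = 0.00559629 / 0.00965151 ≈ 0.5798.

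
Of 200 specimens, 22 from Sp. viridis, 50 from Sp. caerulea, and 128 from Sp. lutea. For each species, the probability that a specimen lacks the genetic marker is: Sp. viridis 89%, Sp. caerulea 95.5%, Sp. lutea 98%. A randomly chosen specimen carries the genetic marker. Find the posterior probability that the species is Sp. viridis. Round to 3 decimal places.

Taking complements, P(marker | each) = Sp. viridis 0.11, Sp. caerulea 0.045, Sp. lutea 0.02.
Prior × likelihood for each hypothesis:
  Sp. viridis: 0.11 × 0.11 = 0.0121
  Sp. caerulea: 0.25 × 0.045 = 0.01125
  Sp. lutea: 0.64 × 0.02 = 0.0128
Normalizing constant = 0.03615.
P(Sp. viridis | evidence) = 0.0121 / 0.03615 ≈ 0.335.

0.335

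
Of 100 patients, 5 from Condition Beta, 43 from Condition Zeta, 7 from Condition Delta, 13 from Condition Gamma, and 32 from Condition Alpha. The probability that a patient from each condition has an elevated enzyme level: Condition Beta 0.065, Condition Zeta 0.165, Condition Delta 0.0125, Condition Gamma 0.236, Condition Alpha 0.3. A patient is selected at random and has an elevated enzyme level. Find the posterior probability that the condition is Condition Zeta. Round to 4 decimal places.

0.3517

By Bayes' rule, posterior ∝ prior × likelihood:
  Condition Beta: 0.05 × 0.065 = 0.00325
  Condition Zeta: 0.43 × 0.165 = 0.07095
  Condition Delta: 0.07 × 0.0125 = 0.000875
  Condition Gamma: 0.13 × 0.236 = 0.03068
  Condition Alpha: 0.32 × 0.3 = 0.096
Normalizing constant = 0.201755.
P(Condition Zeta | evidence) = 0.07095 / 0.201755 ≈ 0.3517.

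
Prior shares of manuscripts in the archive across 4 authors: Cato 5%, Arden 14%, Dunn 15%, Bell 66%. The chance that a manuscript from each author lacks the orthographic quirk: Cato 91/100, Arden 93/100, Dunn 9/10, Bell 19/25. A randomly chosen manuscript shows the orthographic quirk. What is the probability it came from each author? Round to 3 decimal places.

Taking complements, P(quirk | each) = Cato 0.09, Arden 0.07, Dunn 0.1, Bell 0.24.
Compute prior × likelihood for every hypothesis:
  Cato: 0.05 × 0.09 = 0.0045
  Arden: 0.14 × 0.07 = 0.0098
  Dunn: 0.15 × 0.1 = 0.015
  Bell: 0.66 × 0.24 = 0.1584
Normalizing constant = 0.1877.
P(Cato | quirk) = 0.0045/0.1877 ≈ 0.024
P(Arden | quirk) = 0.0098/0.1877 ≈ 0.052
P(Dunn | quirk) = 0.015/0.1877 ≈ 0.080
P(Bell | quirk) = 0.1584/0.1877 ≈ 0.844

Cato 0.024, Arden 0.052, Dunn 0.080, Bell 0.844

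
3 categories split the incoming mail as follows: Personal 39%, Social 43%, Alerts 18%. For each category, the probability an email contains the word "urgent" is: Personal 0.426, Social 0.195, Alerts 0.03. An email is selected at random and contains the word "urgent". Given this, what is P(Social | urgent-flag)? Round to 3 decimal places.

0.328

Unnormalized posteriors (prior × likelihood):
  Personal: 0.39 × 0.426 = 0.16614
  Social: 0.43 × 0.195 = 0.08385
  Alerts: 0.18 × 0.03 = 0.0054
Total = 0.25539.
P(Social | evidence) = 0.08385 / 0.25539 ≈ 0.328.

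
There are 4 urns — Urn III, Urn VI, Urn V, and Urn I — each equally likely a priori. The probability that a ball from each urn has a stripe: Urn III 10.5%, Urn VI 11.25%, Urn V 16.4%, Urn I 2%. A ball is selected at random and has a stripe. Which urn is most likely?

Since the prior is uniform, the posterior is proportional to the likelihood:
  Urn III: 0.105
  Urn VI: 0.1125
  Urn V: 0.164
  Urn I: 0.02
Normalizing constant = 0.4015.
Largest term belongs to Urn V, so Urn V is most probable.

Urn V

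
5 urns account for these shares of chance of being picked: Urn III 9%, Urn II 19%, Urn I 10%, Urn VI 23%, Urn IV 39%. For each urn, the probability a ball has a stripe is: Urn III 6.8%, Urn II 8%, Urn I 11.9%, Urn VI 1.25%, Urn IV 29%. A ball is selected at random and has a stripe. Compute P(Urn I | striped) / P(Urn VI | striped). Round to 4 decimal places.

4.1391

Unnormalized posteriors (prior × likelihood):
  Urn III: 0.09 × 0.068 = 0.00612
  Urn II: 0.19 × 0.08 = 0.0152
  Urn I: 0.1 × 0.119 = 0.0119
  Urn VI: 0.23 × 0.0125 = 0.002875
  Urn IV: 0.39 × 0.29 = 0.1131
Sum = 0.149195.
The ratio is 0.0119 / 0.002875 (the normalizer cancels) = 4.1391.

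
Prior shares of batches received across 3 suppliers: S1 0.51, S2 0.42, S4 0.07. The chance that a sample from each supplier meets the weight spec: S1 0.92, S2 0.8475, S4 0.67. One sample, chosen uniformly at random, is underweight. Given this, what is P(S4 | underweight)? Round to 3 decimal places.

Taking complements, P(underweight | each) = S1 0.08, S2 0.1525, S4 0.33.
By Bayes' rule, posterior ∝ prior × likelihood:
  S1: 0.51 × 0.08 = 0.0408
  S2: 0.42 × 0.1525 = 0.06405
  S4: 0.07 × 0.33 = 0.0231
Normalizing constant = 0.12795.
P(S4 | evidence) = 0.0231 / 0.12795 ≈ 0.181.

0.181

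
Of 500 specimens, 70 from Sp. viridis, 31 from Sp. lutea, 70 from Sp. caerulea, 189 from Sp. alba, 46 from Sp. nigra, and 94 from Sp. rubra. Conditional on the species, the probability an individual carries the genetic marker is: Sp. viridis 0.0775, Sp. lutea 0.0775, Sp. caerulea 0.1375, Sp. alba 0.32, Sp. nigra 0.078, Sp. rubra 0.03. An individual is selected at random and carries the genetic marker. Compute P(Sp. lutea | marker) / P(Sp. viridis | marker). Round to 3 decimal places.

Unnormalized posteriors (prior × likelihood):
  Sp. viridis: 0.14 × 0.0775 = 0.01085
  Sp. lutea: 0.062 × 0.0775 = 0.004805
  Sp. caerulea: 0.14 × 0.1375 = 0.01925
  Sp. alba: 0.378 × 0.32 = 0.12096
  Sp. nigra: 0.092 × 0.078 = 0.007176
  Sp. rubra: 0.188 × 0.03 = 0.00564
Normalizing constant = 0.168681.
The ratio is 0.004805 / 0.01085 (the normalizer cancels) = 0.443.

0.443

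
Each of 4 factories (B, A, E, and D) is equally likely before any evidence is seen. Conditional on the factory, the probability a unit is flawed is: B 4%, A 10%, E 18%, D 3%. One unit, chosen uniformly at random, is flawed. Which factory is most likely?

With a uniform prior (1/4 each), posterior ∝ likelihood:
  B: 0.04
  A: 0.1
  E: 0.18
  D: 0.03
Sum = 0.35.
Largest term belongs to E, so E is most probable.

E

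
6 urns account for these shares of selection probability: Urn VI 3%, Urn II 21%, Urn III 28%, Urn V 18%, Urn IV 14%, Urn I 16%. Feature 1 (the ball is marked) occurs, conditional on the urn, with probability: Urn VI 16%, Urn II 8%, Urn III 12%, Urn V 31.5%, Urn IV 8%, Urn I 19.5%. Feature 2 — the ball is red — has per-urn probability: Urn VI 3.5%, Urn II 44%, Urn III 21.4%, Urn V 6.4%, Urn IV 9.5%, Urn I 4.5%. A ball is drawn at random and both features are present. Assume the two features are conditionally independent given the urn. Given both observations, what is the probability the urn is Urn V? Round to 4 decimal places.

By Bayes' rule, posterior ∝ prior × likelihood:
  Urn VI: 0.03 × 0.16 × 0.035 = 0.000168
  Urn II: 0.21 × 0.08 × 0.44 = 0.007392
  Urn III: 0.28 × 0.12 × 0.214 = 0.0071904
  Urn V: 0.18 × 0.315 × 0.064 = 0.0036288
  Urn IV: 0.14 × 0.08 × 0.095 = 0.001064
  Urn I: 0.16 × 0.195 × 0.045 = 0.001404
Total = 0.0208472.
P(Urn V | evidence) = 0.0036288 / 0.0208472 ≈ 0.1741.

0.1741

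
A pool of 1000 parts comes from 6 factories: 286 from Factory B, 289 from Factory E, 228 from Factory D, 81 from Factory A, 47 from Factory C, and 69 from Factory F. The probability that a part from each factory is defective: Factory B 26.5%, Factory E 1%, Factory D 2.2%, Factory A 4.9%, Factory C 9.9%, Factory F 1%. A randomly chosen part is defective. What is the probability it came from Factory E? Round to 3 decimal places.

0.031

By Bayes' rule, posterior ∝ prior × likelihood:
  Factory B: 0.286 × 0.265 = 0.07579
  Factory E: 0.289 × 0.01 = 0.00289
  Factory D: 0.228 × 0.022 = 0.005016
  Factory A: 0.081 × 0.049 = 0.003969
  Factory C: 0.047 × 0.099 = 0.004653
  Factory F: 0.069 × 0.01 = 0.00069
Normalizing constant = 0.093008.
P(Factory E | evidence) = 0.00289 / 0.093008 ≈ 0.031.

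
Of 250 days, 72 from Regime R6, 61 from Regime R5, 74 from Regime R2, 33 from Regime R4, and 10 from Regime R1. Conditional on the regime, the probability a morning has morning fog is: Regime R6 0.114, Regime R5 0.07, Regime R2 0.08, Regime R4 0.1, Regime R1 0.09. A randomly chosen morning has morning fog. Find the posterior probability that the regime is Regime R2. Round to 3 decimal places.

Prior × likelihood for each hypothesis:
  Regime R6: 0.288 × 0.114 = 0.032832
  Regime R5: 0.244 × 0.07 = 0.01708
  Regime R2: 0.296 × 0.08 = 0.02368
  Regime R4: 0.132 × 0.1 = 0.0132
  Regime R1: 0.04 × 0.09 = 0.0036
Total = 0.090392.
P(Regime R2 | evidence) = 0.02368 / 0.090392 ≈ 0.262.

0.262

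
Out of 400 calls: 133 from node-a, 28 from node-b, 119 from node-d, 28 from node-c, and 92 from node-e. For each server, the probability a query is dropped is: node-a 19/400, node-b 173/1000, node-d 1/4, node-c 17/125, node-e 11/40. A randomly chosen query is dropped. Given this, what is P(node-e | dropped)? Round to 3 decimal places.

0.361

By Bayes' rule, posterior ∝ prior × likelihood:
  node-a: 0.3325 × 0.0475 = 0.01579375
  node-b: 0.07 × 0.173 = 0.01211
  node-d: 0.2975 × 0.25 = 0.074375
  node-c: 0.07 × 0.136 = 0.00952
  node-e: 0.23 × 0.275 = 0.06325
Total = 0.17504875.
P(node-e | evidence) = 0.06325 / 0.17504875 ≈ 0.361.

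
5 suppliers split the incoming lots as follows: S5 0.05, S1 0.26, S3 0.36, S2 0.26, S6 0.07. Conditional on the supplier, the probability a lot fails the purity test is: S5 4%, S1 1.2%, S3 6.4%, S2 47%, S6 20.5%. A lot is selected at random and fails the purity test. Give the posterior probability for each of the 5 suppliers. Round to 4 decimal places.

S5 0.0121, S1 0.0189, S3 0.1399, S2 0.7419, S6 0.0871

By Bayes' rule, posterior ∝ prior × likelihood:
  S5: 0.05 × 0.04 = 0.002
  S1: 0.26 × 0.012 = 0.00312
  S3: 0.36 × 0.064 = 0.02304
  S2: 0.26 × 0.47 = 0.1222
  S6: 0.07 × 0.205 = 0.01435
Normalizing constant = 0.16471.
P(S5 | off-spec) = 0.002/0.16471 ≈ 0.0121
P(S1 | off-spec) = 0.00312/0.16471 ≈ 0.0189
P(S3 | off-spec) = 0.02304/0.16471 ≈ 0.1399
P(S2 | off-spec) = 0.1222/0.16471 ≈ 0.7419
P(S6 | off-spec) = 0.01435/0.16471 ≈ 0.0871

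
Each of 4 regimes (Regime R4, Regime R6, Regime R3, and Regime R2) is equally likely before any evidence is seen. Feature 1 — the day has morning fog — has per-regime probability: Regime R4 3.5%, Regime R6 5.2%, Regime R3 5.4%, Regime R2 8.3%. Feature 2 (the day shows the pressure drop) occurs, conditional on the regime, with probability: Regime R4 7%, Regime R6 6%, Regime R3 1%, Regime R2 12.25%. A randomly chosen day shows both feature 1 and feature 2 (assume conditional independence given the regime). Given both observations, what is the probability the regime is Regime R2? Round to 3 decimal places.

0.625

Since the prior is uniform, the posterior is proportional to the likelihood:
  Regime R4: 0.035 × 0.07 = 0.00245
  Regime R6: 0.052 × 0.06 = 0.00312
  Regime R3: 0.054 × 0.01 = 0.00054
  Regime R2: 0.083 × 0.1225 = 0.0101675
Normalizing constant = 0.0162775.
P(Regime R2 | evidence) = 0.0101675 / 0.0162775 ≈ 0.625.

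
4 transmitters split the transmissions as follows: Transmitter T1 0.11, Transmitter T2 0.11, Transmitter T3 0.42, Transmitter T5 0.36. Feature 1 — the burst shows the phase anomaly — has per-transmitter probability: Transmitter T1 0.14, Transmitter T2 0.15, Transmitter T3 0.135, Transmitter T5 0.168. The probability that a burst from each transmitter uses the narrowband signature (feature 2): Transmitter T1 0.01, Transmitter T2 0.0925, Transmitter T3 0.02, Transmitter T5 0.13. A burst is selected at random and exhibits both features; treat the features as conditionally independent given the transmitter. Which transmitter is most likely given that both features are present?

Prior × likelihood for each hypothesis:
  Transmitter T1: 0.11 × 0.14 × 0.01 = 0.000154
  Transmitter T2: 0.11 × 0.15 × 0.0925 = 0.00152625
  Transmitter T3: 0.42 × 0.135 × 0.02 = 0.001134
  Transmitter T5: 0.36 × 0.168 × 0.13 = 0.0078624
Total = 0.01067665.
Largest term belongs to Transmitter T5, so Transmitter T5 is most probable.

Transmitter T5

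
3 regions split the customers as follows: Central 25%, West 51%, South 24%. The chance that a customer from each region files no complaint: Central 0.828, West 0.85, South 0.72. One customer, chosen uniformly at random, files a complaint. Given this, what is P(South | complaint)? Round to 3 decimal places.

0.360

Taking complements, P(complaint | each) = Central 0.172, West 0.15, South 0.28.
By Bayes' rule, posterior ∝ prior × likelihood:
  Central: 0.25 × 0.172 = 0.043
  West: 0.51 × 0.15 = 0.0765
  South: 0.24 × 0.28 = 0.0672
Total = 0.1867.
P(South | evidence) = 0.0672 / 0.1867 ≈ 0.360.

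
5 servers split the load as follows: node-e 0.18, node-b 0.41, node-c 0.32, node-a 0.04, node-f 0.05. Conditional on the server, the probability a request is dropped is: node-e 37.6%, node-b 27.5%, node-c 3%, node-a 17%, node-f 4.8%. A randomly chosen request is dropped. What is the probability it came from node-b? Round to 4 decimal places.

By Bayes' rule, posterior ∝ prior × likelihood:
  node-e: 0.18 × 0.376 = 0.06768
  node-b: 0.41 × 0.275 = 0.11275
  node-c: 0.32 × 0.03 = 0.0096
  node-a: 0.04 × 0.17 = 0.0068
  node-f: 0.05 × 0.048 = 0.0024
Normalizing constant = 0.19923.
P(node-b | evidence) = 0.11275 / 0.19923 ≈ 0.5659.

0.5659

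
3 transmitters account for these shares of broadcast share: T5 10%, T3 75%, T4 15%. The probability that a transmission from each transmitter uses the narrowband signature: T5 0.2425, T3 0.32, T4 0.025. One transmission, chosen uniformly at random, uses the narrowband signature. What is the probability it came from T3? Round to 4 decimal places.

Compute prior × likelihood for every hypothesis:
  T5: 0.1 × 0.2425 = 0.02425
  T3: 0.75 × 0.32 = 0.24
  T4: 0.15 × 0.025 = 0.00375
Sum = 0.268.
P(T3 | evidence) = 0.24 / 0.268 ≈ 0.8955.

0.8955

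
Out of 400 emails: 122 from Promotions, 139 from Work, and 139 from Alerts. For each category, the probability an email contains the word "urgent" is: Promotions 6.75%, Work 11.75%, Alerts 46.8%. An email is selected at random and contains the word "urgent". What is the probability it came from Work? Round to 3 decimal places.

By Bayes' rule, posterior ∝ prior × likelihood:
  Promotions: 0.305 × 0.0675 = 0.0205875
  Work: 0.3475 × 0.1175 = 0.04083125
  Alerts: 0.3475 × 0.468 = 0.16263
Sum = 0.22404875.
P(Work | evidence) = 0.04083125 / 0.22404875 ≈ 0.182.

0.182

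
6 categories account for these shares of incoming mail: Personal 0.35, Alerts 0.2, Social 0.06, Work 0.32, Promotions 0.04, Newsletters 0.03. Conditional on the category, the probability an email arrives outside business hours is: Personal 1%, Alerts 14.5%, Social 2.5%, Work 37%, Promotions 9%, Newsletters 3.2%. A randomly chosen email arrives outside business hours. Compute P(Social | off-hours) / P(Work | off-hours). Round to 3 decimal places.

0.013

By Bayes' rule, posterior ∝ prior × likelihood:
  Personal: 0.35 × 0.01 = 0.0035
  Alerts: 0.2 × 0.145 = 0.029
  Social: 0.06 × 0.025 = 0.0015
  Work: 0.32 × 0.37 = 0.1184
  Promotions: 0.04 × 0.09 = 0.0036
  Newsletters: 0.03 × 0.032 = 0.00096
Total = 0.15696.
The ratio is 0.0015 / 0.1184 (the normalizer cancels) = 0.013.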